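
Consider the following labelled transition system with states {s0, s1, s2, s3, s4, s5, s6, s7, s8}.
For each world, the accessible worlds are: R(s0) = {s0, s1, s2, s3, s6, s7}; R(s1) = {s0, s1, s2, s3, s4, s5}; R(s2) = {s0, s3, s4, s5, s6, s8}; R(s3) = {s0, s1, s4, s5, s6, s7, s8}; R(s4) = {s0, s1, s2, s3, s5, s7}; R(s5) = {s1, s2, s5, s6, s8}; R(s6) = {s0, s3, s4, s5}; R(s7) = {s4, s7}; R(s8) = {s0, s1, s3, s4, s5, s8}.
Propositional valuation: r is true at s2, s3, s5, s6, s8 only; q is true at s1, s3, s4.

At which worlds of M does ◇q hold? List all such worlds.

Recall that ◇ψ holds at a world iff ψ holds at some accessible world.
Let φ = ◇q. Evaluate φ at each world:
  s0 (successors {s0, s1, s2, s3, s6, s7}): φ is true.
  s1 (successors {s0, s1, s2, s3, s4, s5}): φ is true.
  s2 (successors {s0, s3, s4, s5, s6, s8}): φ is true.
  s3 (successors {s0, s1, s4, s5, s6, s7, s8}): φ is true.
  s4 (successors {s0, s1, s2, s3, s5, s7}): φ is true.
  s5 (successors {s1, s2, s5, s6, s8}): φ is true.
  s6 (successors {s0, s3, s4, s5}): φ is true.
  s7 (successors {s4, s7}): φ is true.
  s8 (successors {s0, s1, s3, s4, s5, s8}): φ is true.
For instance, at s0:
  At s0: ◇q requires q at some successor in {s0, s1, s2, s3, s6, s7}.
    q holds at s1, so ◇q is true at s0.
Satisfying worlds: {s0, s1, s2, s3, s4, s5, s6, s7, s8}

s0, s1, s2, s3, s4, s5, s6, s7, s8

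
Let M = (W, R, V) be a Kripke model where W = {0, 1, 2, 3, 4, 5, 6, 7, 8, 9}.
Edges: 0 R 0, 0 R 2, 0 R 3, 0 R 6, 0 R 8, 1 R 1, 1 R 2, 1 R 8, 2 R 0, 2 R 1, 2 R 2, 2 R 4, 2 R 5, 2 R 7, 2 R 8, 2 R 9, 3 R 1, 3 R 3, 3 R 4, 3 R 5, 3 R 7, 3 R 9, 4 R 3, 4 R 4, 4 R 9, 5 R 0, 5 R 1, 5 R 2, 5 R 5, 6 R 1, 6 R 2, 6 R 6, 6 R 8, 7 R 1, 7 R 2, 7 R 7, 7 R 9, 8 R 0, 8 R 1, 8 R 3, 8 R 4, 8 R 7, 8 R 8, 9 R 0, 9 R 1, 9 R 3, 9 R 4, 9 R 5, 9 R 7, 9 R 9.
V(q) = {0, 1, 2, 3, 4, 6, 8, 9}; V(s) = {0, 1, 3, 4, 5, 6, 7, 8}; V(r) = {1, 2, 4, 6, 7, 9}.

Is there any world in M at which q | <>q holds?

Yes

Recall that <>ψ holds at a world iff ψ holds at some accessible world.
Let φ = q | <>q. Evaluate φ at each world:
  0 (successors {0, 2, 3, 6, 8}): φ is true.
  1 (successors {1, 2, 8}): φ is true.
  2 (successors {0, 1, 2, 4, 5, 7, 8, 9}): φ is true.
  3 (successors {1, 3, 4, 5, 7, 9}): φ is true.
  4 (successors {3, 4, 9}): φ is true.
  5 (successors {0, 1, 2, 5}): φ is true.
  6 (successors {1, 2, 6, 8}): φ is true.
  7 (successors {1, 2, 7, 9}): φ is true.
  8 (successors {0, 1, 3, 4, 7, 8}): φ is true.
  9 (successors {0, 1, 3, 4, 5, 7, 9}): φ is true.
Detail at 0 (witness):
  At 0: q is true, <>q is true, so q | <>q is true.
    At 0: <>q requires q at some successor in {0, 2, 3, 6, 8}.
      q holds at 0, so <>q is true at 0.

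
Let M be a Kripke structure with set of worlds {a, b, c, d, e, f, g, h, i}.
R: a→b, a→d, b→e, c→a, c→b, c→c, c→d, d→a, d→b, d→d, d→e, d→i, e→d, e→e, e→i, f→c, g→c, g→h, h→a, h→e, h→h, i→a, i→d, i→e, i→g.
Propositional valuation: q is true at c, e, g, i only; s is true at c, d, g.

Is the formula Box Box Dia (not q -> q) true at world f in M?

Recall that Box ψ holds at a world iff ψ holds at every accessible world, and Dia ψ holds iff ψ holds at some accessible world.
At f: Box Box Dia (not q -> q) requires Box Dia (not q -> q) at every successor {c}.
  Box Dia (not q -> q) fails at c, so Box Box Dia (not q -> q) is false at f.
    At c: Box Dia (not q -> q) requires Dia (not q -> q) at every successor {a, b, c, d}.
      Dia (not q -> q) fails at a, so Box Dia (not q -> q) is false at c.

No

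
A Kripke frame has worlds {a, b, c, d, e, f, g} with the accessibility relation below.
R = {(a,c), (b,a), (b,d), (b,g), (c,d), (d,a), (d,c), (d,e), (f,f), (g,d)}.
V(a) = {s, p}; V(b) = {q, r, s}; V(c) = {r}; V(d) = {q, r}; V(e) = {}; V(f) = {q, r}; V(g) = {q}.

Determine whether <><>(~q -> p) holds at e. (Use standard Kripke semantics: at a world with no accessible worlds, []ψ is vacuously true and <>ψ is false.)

No

At e: no accessible worlds, so <><>(~q -> p) is false.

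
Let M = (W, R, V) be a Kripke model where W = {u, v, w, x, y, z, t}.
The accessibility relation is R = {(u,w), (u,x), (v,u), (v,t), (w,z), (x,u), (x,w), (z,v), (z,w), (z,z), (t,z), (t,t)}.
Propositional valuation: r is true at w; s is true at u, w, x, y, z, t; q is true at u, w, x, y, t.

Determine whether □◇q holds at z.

At z: □◇q requires ◇q at every successor {v, w, z}.
  ◇q fails at w, so □◇q is false at z.
    At w: ◇q requires q at some successor in {z}.
      At z: q is false.
    So ◇q is false at w.

No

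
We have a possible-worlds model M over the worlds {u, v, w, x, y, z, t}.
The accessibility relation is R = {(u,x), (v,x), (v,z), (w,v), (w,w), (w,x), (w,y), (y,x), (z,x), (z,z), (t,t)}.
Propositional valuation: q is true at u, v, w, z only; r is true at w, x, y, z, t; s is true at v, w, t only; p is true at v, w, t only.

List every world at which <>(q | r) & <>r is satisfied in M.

u, v, w, y, z, t

Recall that <>ψ holds at a world iff ψ holds at some accessible world.
Let φ = <>(q | r) & <>r. Evaluate φ at each world:
  u (successors {x}): φ is true.
  v (successors {x, z}): φ is true.
  w (successors {v, w, x, y}): φ is true.
  x (successors ∅): φ is false.
  y (successors {x}): φ is true.
  z (successors {x, z}): φ is true.
  t (successors {t}): φ is true.
For instance, at v:
  At v: <>(q | r) is true, <>r is true, so <>(q | r) & <>r is true.
    At v: <>(q | r) requires q | r at some successor in {x, z}.
      q | r holds at x, so <>(q | r) is true at v.
    At v: <>r requires r at some successor in {x, z}.
      r holds at x, so <>r is true at v.
Satisfying worlds: {u, v, w, y, z, t}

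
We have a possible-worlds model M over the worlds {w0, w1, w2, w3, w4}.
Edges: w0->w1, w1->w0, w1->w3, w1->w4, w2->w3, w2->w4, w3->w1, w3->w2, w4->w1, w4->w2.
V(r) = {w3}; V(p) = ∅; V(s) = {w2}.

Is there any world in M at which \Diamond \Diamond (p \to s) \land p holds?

No

Recall that \Diamond ψ holds at a world iff ψ holds at some accessible world.
Let φ = \Diamond \Diamond (p \to s) \land p. Evaluate φ at each world:
  w0 (successors {w1}): φ is false.
  w1 (successors {w0, w3, w4}): φ is false.
  w2 (successors {w3, w4}): φ is false.
  w3 (successors {w1, w2}): φ is false.
  w4 (successors {w1, w2}): φ is false.
For instance, at w3:
  At w3: \Diamond \Diamond (p \to s) is true, p is false, so \Diamond \Diamond (p \to s) \land p is false.
    At w3: \Diamond \Diamond (p \to s) requires \Diamond (p \to s) at some successor in {w1, w2}.
      \Diamond (p \to s) holds at w1, so \Diamond \Diamond (p \to s) is true at w3.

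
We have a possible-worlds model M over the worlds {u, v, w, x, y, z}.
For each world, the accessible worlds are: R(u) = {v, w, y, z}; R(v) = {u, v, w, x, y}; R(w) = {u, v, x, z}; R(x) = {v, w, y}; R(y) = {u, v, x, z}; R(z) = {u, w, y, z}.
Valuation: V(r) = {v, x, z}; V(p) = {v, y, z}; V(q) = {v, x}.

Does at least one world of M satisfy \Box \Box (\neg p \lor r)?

Let φ = \Box \Box (\neg p \lor r). Evaluate φ at each world:
  u (successors {v, w, y, z}): φ is false.
  v (successors {u, v, w, x, y}): φ is false.
  w (successors {u, v, x, z}): φ is false.
  x (successors {v, w, y}): φ is false.
  y (successors {u, v, x, z}): φ is false.
  z (successors {u, w, y, z}): φ is false.
For instance, at u:
  At u: \Box \Box (\neg p \lor r) requires \Box (\neg p \lor r) at every successor {v, w, y, z}.
    \Box (\neg p \lor r) fails at v, so \Box \Box (\neg p \lor r) is false at u.
      At v: \Box (\neg p \lor r) requires \neg p \lor r at every successor {u, v, w, x, y}.
        \neg p \lor r fails at y, so \Box (\neg p \lor r) is false at v.

No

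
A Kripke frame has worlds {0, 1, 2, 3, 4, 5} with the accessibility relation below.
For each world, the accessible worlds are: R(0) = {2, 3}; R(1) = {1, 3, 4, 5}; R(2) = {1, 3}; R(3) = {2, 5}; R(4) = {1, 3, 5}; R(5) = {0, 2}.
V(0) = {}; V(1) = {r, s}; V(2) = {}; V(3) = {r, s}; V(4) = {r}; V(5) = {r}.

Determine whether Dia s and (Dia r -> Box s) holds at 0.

No

Recall that Box ψ holds at a world iff ψ holds at every accessible world, and Dia ψ holds iff ψ holds at some accessible world.
At 0: Dia s is true, Dia r -> Box s is false, so Dia s and (Dia r -> Box s) is false.
  At 0: Dia s requires s at some successor in {2, 3}.
    s holds at 3, so Dia s is true at 0.
  At 0: Dia r is true, Box s is false, so Dia r -> Box s is false.
    At 0: Dia r requires r at some successor in {2, 3}.
      r holds at 3, so Dia r is true at 0.
    At 0: Box s requires s at every successor {2, 3}.
      s fails at 2, so Box s is false at 0.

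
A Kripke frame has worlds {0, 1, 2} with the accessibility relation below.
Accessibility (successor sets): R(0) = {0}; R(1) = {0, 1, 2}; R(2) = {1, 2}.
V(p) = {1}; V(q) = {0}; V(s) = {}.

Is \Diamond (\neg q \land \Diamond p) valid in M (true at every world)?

No

Let φ = \Diamond (\neg q \land \Diamond p). Evaluate φ at each world:
  0 (successors {0}): φ is false.
  1 (successors {0, 1, 2}): φ is true.
  2 (successors {1, 2}): φ is true.
Detail at 0 (counterexample):
  At 0: \Diamond (\neg q \land \Diamond p) requires \neg q \land \Diamond p at some successor in {0}.
    At 0: \neg q \land \Diamond p is false.
  So \Diamond (\neg q \land \Diamond p) is false at 0.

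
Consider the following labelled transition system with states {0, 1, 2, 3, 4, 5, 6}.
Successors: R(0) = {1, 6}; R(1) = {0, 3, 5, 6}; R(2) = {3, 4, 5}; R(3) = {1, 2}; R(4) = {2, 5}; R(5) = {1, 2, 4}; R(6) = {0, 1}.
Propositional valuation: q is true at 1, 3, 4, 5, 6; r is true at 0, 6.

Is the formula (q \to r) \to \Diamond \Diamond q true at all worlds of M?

Yes

Let φ = (q \to r) \to \Diamond \Diamond q. Evaluate φ at each world:
  0 (successors {1, 6}): φ is true.
  1 (successors {0, 3, 5, 6}): φ is true.
  2 (successors {3, 4, 5}): φ is true.
  3 (successors {1, 2}): φ is true.
  4 (successors {2, 5}): φ is true.
  5 (successors {1, 2, 4}): φ is true.
  6 (successors {0, 1}): φ is true.
For instance, at 1:
  At 1: q \to r is false, \Diamond \Diamond q is true, so (q \to r) \to \Diamond \Diamond q is true.
    At 1: \Diamond \Diamond q requires \Diamond q at some successor in {0, 3, 5, 6}.
      \Diamond q holds at 0, so \Diamond \Diamond q is true at 1.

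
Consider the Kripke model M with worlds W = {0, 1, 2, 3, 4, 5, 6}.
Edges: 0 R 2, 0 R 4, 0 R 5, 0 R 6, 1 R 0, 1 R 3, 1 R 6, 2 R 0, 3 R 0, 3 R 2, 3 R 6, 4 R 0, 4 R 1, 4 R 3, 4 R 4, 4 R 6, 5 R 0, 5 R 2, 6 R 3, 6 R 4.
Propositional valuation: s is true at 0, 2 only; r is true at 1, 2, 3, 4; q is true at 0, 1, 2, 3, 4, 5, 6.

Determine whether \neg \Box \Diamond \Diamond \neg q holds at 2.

Yes

At 2: \Box \Diamond \Diamond \neg q is false, so \neg \Box \Diamond \Diamond \neg q is true.
  At 2: \Box \Diamond \Diamond \neg q requires \Diamond \Diamond \neg q at every successor {0}.
    \Diamond \Diamond \neg q fails at 0, so \Box \Diamond \Diamond \neg q is false at 2.
      At 0: \Diamond \Diamond \neg q requires \Diamond \neg q at some successor in {2, 4, 5, 6}.
        At 2: \Diamond \neg q is false.
        At 4: \Diamond \neg q is false.
        At 5: \Diamond \neg q is false.
        At 6: \Diamond \neg q is false.
      So \Diamond \Diamond \neg q is false at 0.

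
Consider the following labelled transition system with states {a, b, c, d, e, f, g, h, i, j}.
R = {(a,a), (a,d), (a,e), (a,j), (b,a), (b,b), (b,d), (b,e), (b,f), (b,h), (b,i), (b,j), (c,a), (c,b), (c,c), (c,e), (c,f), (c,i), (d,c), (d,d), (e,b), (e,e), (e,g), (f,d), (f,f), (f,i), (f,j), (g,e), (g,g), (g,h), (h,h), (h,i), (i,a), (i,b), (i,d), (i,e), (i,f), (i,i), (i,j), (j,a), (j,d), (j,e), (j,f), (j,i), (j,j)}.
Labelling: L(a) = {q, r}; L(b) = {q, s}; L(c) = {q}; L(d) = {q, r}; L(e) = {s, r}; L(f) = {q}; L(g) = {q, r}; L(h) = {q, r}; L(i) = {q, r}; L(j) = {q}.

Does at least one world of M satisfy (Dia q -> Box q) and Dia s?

No

Recall that Box ψ holds at a world iff ψ holds at every accessible world, and Dia ψ holds iff ψ holds at some accessible world.
Let φ = (Dia q -> Box q) and Dia s. Evaluate φ at each world:
  a (successors {a, d, e, j}): φ is false.
  b (successors {a, b, d, e, f, h, i, j}): φ is false.
  c (successors {a, b, c, e, f, i}): φ is false.
  d (successors {c, d}): φ is false.
  e (successors {b, e, g}): φ is false.
  f (successors {d, f, i, j}): φ is false.
  g (successors {e, g, h}): φ is false.
  h (successors {h, i}): φ is false.
  i (successors {a, b, d, e, f, i, j}): φ is false.
  j (successors {a, d, e, f, i, j}): φ is false.
For instance, at e:
  At e: Dia q -> Box q is false, Dia s is true, so (Dia q -> Box q) and Dia s is false.
    At e: Dia q is true, Box q is false, so Dia q -> Box q is false.
      At e: Dia q requires q at some successor in {b, e, g}.
        q holds at b, so Dia q is true at e.
      At e: Box q requires q at every successor {b, e, g}.
        q fails at e, so Box q is false at e.
    At e: Dia s requires s at some successor in {b, e, g}.
      s holds at b, so Dia s is true at e.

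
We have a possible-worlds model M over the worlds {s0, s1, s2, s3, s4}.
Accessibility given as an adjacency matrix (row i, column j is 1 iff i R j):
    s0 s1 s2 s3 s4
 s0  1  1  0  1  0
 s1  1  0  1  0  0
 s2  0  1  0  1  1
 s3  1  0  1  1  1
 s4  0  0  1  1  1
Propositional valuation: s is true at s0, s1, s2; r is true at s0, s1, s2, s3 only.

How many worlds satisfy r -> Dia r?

Let φ = r -> Dia r. Evaluate φ at each world:
  s0 (successors {s0, s1, s3}): φ is true.
  s1 (successors {s0, s2}): φ is true.
  s2 (successors {s1, s3, s4}): φ is true.
  s3 (successors {s0, s2, s3, s4}): φ is true.
  s4 (successors {s2, s3, s4}): φ is true.
For instance, at s3:
  At s3: r is true, Dia r is true, so r -> Dia r is true.
    At s3: Dia r requires r at some successor in {s0, s2, s3, s4}.
      r holds at s0, so Dia r is true at s3.
Satisfying worlds: {s0, s1, s2, s3, s4}

5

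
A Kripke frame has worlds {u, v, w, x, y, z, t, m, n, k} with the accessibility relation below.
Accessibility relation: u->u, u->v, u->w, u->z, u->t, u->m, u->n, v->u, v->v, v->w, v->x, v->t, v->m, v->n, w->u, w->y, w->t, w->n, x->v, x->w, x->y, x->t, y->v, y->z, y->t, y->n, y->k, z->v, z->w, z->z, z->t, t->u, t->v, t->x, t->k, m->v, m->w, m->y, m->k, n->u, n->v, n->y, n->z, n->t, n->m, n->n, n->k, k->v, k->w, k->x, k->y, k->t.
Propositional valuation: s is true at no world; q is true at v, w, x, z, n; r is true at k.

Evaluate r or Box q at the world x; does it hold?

No

At x: r is false, Box q is false, so r or Box q is false.
  At x: Box q requires q at every successor {v, w, y, t}.
    q fails at y, so Box q is false at x.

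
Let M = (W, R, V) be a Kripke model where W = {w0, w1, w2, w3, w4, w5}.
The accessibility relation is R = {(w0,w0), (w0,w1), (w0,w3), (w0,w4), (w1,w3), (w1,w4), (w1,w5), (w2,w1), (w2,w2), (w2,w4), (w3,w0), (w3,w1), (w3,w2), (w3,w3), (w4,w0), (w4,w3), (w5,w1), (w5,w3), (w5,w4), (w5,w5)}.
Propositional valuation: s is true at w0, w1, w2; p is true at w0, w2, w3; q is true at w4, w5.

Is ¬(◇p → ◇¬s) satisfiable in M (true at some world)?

No

Recall that ◇ψ holds at a world iff ψ holds at some accessible world.
Let φ = ¬(◇p → ◇¬s). Evaluate φ at each world:
  w0 (successors {w0, w1, w3, w4}): φ is false.
  w1 (successors {w3, w4, w5}): φ is false.
  w2 (successors {w1, w2, w4}): φ is false.
  w3 (successors {w0, w1, w2, w3}): φ is false.
  w4 (successors {w0, w3}): φ is false.
  w5 (successors {w1, w3, w4, w5}): φ is false.
For instance, at w0:
  At w0: ◇p → ◇¬s is true, so ¬(◇p → ◇¬s) is false.
    At w0: ◇p is true, ◇¬s is true, so ◇p → ◇¬s is true.
      At w0: ◇p requires p at some successor in {w0, w1, w3, w4}.
        p holds at w0, so ◇p is true at w0.
      At w0: ◇¬s requires ¬s at some successor in {w0, w1, w3, w4}.
        ¬s holds at w3, so ◇¬s is true at w0.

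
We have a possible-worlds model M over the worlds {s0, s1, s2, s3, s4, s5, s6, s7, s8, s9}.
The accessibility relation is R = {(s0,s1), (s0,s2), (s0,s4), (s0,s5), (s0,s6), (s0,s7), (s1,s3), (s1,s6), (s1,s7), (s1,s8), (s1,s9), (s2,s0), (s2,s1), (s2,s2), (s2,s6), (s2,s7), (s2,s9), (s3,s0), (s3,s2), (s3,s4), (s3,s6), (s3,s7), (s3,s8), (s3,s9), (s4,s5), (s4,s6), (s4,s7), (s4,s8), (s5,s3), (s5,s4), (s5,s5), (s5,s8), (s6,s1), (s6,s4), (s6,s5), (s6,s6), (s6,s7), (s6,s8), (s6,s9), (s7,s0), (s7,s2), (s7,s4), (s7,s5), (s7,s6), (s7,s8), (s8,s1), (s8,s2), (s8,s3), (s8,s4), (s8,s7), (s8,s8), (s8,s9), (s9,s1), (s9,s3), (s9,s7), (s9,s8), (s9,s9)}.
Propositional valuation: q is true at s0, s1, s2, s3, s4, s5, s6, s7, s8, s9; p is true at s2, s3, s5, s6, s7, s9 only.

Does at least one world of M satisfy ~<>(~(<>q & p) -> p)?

No

Let φ = ~<>(~(<>q & p) -> p). Evaluate φ at each world:
  s0 (successors {s1, s2, s4, s5, s6, s7}): φ is false.
  s1 (successors {s3, s6, s7, s8, s9}): φ is false.
  s2 (successors {s0, s1, s2, s6, s7, s9}): φ is false.
  s3 (successors {s0, s2, s4, s6, s7, s8, s9}): φ is false.
  s4 (successors {s5, s6, s7, s8}): φ is false.
  s5 (successors {s3, s4, s5, s8}): φ is false.
  s6 (successors {s1, s4, s5, s6, s7, s8, s9}): φ is false.
  s7 (successors {s0, s2, s4, s5, s6, s8}): φ is false.
  s8 (successors {s1, s2, s3, s4, s7, s8, s9}): φ is false.
  s9 (successors {s1, s3, s7, s8, s9}): φ is false.
For instance, at s3:
  At s3: <>(~(<>q & p) -> p) is true, so ~<>(~(<>q & p) -> p) is false.
    At s3: <>(~(<>q & p) -> p) requires ~(<>q & p) -> p at some successor in {s0, s2, s4, s6, s7, s8, s9}.
      ~(<>q & p) -> p holds at s2, so <>(~(<>q & p) -> p) is true at s3.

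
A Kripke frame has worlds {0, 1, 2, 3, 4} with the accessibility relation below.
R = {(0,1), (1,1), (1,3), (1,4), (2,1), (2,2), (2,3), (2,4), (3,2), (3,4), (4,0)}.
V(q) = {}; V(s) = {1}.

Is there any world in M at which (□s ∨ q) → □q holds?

Yes

Let φ = (□s ∨ q) → □q. Evaluate φ at each world:
  0 (successors {1}): φ is false.
  1 (successors {1, 3, 4}): φ is true.
  2 (successors {1, 2, 3, 4}): φ is true.
  3 (successors {2, 4}): φ is true.
  4 (successors {0}): φ is true.
Detail at 1 (witness):
  At 1: □s ∨ q is false, □q is false, so (□s ∨ q) → □q is true.
    At 1: □s is false, q is false, so □s ∨ q is false.
      At 1: □s requires s at every successor {1, 3, 4}.
        s fails at 3, so □s is false at 1.
    At 1: □q requires q at every successor {1, 3, 4}.
      q fails at 1, so □q is false at 1.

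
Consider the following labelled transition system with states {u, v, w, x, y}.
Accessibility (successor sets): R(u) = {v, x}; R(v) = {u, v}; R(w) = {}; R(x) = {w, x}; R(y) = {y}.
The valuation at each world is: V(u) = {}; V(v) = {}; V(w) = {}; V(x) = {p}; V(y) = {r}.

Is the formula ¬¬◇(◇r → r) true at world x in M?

Yes

At x: ¬◇(◇r → r) is false, so ¬¬◇(◇r → r) is true.
  At x: ◇(◇r → r) is true, so ¬◇(◇r → r) is false.
    At x: ◇(◇r → r) requires ◇r → r at some successor in {w, x}.
      ◇r → r holds at w, so ◇(◇r → r) is true at x.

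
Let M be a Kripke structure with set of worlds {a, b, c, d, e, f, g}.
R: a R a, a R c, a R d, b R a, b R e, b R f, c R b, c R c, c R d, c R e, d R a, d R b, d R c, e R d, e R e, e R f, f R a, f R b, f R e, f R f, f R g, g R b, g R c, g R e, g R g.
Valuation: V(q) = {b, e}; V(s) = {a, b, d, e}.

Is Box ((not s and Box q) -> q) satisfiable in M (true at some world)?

Yes

Recall that Box ψ holds at a world iff ψ holds at every accessible world, and Dia ψ holds iff ψ holds at some accessible world.
Let φ = Box ((not s and Box q) -> q). Evaluate φ at each world:
  a (successors {a, c, d}): φ is true.
  b (successors {a, e, f}): φ is true.
  c (successors {b, c, d, e}): φ is true.
  d (successors {a, b, c}): φ is true.
  e (successors {d, e, f}): φ is true.
  f (successors {a, b, e, f, g}): φ is true.
  g (successors {b, c, e, g}): φ is true.
Detail at a (witness):
  At a: Box ((not s and Box q) -> q) requires (not s and Box q) -> q at every successor {a, c, d}.
      At a: not s and Box q is false, q is false, so (not s and Box q) -> q is true.
      At c: not s and Box q is false, q is false, so (not s and Box q) -> q is true.
      At d: not s and Box q is false, q is false, so (not s and Box q) -> q is true.
  So Box ((not s and Box q) -> q) is true at a.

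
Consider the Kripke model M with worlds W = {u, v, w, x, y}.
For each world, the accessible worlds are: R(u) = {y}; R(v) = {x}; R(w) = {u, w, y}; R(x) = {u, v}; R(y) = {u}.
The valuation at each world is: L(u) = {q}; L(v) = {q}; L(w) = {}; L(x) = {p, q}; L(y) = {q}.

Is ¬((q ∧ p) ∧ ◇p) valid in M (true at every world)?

Yes

Let φ = ¬((q ∧ p) ∧ ◇p). Evaluate φ at each world:
  u (successors {y}): φ is true.
  v (successors {x}): φ is true.
  w (successors {u, w, y}): φ is true.
  x (successors {u, v}): φ is true.
  y (successors {u}): φ is true.
For instance, at w:
  At w: (q ∧ p) ∧ ◇p is false, so ¬((q ∧ p) ∧ ◇p) is true.
    At w: q ∧ p is false, ◇p is false, so (q ∧ p) ∧ ◇p is false.
      At w: ◇p requires p at some successor in {u, w, y}.
        At u: p is false.
        At w: p is false.
        At y: p is false.
      So ◇p is false at w.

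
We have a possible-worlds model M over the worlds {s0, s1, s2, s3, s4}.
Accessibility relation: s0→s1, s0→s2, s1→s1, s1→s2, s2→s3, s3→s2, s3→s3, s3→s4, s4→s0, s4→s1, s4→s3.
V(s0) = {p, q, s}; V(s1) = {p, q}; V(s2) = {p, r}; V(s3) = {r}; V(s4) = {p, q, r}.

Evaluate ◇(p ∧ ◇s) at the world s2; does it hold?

Recall that ◇ψ holds at a world iff ψ holds at some accessible world.
At s2: ◇(p ∧ ◇s) requires p ∧ ◇s at some successor in {s3}.
  At s3: p ∧ ◇s is false.
So ◇(p ∧ ◇s) is false at s2.

No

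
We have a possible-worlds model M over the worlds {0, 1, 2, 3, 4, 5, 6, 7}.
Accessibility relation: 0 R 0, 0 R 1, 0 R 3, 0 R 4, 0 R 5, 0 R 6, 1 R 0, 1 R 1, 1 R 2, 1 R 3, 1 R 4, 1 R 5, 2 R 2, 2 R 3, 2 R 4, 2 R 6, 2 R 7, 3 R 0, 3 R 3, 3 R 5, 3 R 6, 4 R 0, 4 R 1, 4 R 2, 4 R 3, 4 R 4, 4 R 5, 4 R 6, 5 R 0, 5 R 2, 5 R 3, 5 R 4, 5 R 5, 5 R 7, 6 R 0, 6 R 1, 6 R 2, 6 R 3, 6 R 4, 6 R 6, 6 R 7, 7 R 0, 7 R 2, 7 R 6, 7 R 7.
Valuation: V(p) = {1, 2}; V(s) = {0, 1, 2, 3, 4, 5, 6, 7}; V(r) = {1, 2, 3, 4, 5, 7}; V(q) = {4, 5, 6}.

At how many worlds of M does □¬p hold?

Let φ = □¬p. Evaluate φ at each world:
  0 (successors {0, 1, 3, 4, 5, 6}): φ is false.
  1 (successors {0, 1, 2, 3, 4, 5}): φ is false.
  2 (successors {2, 3, 4, 6, 7}): φ is false.
  3 (successors {0, 3, 5, 6}): φ is true.
  4 (successors {0, 1, 2, 3, 4, 5, 6}): φ is false.
  5 (successors {0, 2, 3, 4, 5, 7}): φ is false.
  6 (successors {0, 1, 2, 3, 4, 6, 7}): φ is false.
  7 (successors {0, 2, 6, 7}): φ is false.
For instance, at 4:
  At 4: □¬p requires ¬p at every successor {0, 1, 2, 3, 4, 5, 6}.
    ¬p fails at 1, so □¬p is false at 4.
Satisfying worlds: {3}

1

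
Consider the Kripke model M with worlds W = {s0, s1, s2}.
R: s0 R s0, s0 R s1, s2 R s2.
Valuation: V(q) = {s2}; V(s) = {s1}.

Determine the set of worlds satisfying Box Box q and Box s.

Let φ = Box Box q and Box s. Evaluate φ at each world:
  s0 (successors {s0, s1}): φ is false.
  s1 (successors ∅): φ is true.
  s2 (successors {s2}): φ is false.
For instance, at s2:
  At s2: Box Box q is true, Box s is false, so Box Box q and Box s is false.
    At s2: Box Box q requires Box q at every successor {s2}.
      At s2: Box q is true.
    So Box Box q is true at s2.
    At s2: Box s requires s at every successor {s2}.
      s fails at s2, so Box s is false at s2.
Satisfying worlds: {s1}

s1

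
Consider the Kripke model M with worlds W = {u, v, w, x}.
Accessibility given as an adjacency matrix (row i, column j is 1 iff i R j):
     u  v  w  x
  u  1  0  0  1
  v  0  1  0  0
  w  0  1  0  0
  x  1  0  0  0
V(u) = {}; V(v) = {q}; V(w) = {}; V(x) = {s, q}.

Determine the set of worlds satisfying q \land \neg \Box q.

Recall that \Box ψ holds at a world iff ψ holds at every accessible world, and \Diamond ψ holds iff ψ holds at some accessible world.
Let φ = q \land \neg \Box q. Evaluate φ at each world:
  u (successors {u, x}): φ is false.
  v (successors {v}): φ is false.
  w (successors {v}): φ is false.
  x (successors {u}): φ is true.
For instance, at x:
  At x: q is true, \neg \Box q is true, so q \land \neg \Box q is true.
    At x: \Box q is false, so \neg \Box q is true.
      At x: \Box q requires q at every successor {u}.
        q fails at u, so \Box q is false at x.
Satisfying worlds: {x}

x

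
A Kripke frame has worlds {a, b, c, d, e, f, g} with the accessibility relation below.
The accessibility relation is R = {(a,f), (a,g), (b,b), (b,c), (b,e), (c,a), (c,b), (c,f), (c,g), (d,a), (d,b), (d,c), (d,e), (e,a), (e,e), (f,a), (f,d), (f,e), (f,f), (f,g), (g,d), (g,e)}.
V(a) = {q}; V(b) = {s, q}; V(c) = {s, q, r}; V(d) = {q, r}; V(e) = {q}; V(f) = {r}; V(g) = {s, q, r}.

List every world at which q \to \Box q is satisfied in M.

Recall that \Box ψ holds at a world iff ψ holds at every accessible world, and \Diamond ψ holds iff ψ holds at some accessible world.
Let φ = q \to \Box q. Evaluate φ at each world:
  a (successors {f, g}): φ is false.
  b (successors {b, c, e}): φ is true.
  c (successors {a, b, f, g}): φ is false.
  d (successors {a, b, c, e}): φ is true.
  e (successors {a, e}): φ is true.
  f (successors {a, d, e, f, g}): φ is true.
  g (successors {d, e}): φ is true.
For instance, at c:
  At c: q is true, \Box q is false, so q \to \Box q is false.
    At c: \Box q requires q at every successor {a, b, f, g}.
      q fails at f, so \Box q is false at c.
Satisfying worlds: {b, d, e, f, g}

b, d, e, f, g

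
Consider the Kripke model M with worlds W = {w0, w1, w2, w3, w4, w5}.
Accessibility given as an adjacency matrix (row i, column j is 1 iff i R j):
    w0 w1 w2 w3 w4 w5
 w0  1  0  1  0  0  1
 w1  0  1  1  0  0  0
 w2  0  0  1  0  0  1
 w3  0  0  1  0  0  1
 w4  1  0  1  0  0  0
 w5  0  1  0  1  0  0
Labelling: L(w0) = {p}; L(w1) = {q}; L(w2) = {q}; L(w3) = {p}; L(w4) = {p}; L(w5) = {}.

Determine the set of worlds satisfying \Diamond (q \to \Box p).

w0, w2, w3, w4, w5

Recall that \Box ψ holds at a world iff ψ holds at every accessible world, and \Diamond ψ holds iff ψ holds at some accessible world.
Let φ = \Diamond (q \to \Box p). Evaluate φ at each world:
  w0 (successors {w0, w2, w5}): φ is true.
  w1 (successors {w1, w2}): φ is false.
  w2 (successors {w2, w5}): φ is true.
  w3 (successors {w2, w5}): φ is true.
  w4 (successors {w0, w2}): φ is true.
  w5 (successors {w1, w3}): φ is true.
For instance, at w2:
  At w2: \Diamond (q \to \Box p) requires q \to \Box p at some successor in {w2, w5}.
    q \to \Box p holds at w5, so \Diamond (q \to \Box p) is true at w2.
      At w5: q is false, \Box p is false, so q \to \Box p is true.
Satisfying worlds: {w0, w2, w3, w4, w5}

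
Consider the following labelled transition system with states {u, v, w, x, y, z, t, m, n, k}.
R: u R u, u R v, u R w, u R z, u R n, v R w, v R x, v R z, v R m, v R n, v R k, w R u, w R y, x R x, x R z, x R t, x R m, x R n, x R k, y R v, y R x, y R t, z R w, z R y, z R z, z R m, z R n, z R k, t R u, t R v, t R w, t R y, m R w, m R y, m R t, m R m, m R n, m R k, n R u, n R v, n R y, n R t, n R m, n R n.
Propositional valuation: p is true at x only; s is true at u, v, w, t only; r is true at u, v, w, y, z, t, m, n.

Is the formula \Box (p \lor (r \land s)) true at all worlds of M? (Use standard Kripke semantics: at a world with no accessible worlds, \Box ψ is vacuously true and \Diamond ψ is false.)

No

Recall that \Box ψ holds at a world iff ψ holds at every accessible world, and \Diamond ψ holds iff ψ holds at some accessible world.
Let φ = \Box (p \lor (r \land s)). Evaluate φ at each world:
  u (successors {u, v, w, z, n}): φ is false.
  v (successors {w, x, z, m, n, k}): φ is false.
  w (successors {u, y}): φ is false.
  x (successors {x, z, t, m, n, k}): φ is false.
  y (successors {v, x, t}): φ is true.
  z (successors {w, y, z, m, n, k}): φ is false.
  t (successors {u, v, w, y}): φ is false.
  m (successors {w, y, t, m, n, k}): φ is false.
  n (successors {u, v, y, t, m, n}): φ is false.
  k (successors ∅): φ is true.
Detail at u (counterexample):
  At u: \Box (p \lor (r \land s)) requires p \lor (r \land s) at every successor {u, v, w, z, n}.
    p \lor (r \land s) fails at z, so \Box (p \lor (r \land s)) is false at u.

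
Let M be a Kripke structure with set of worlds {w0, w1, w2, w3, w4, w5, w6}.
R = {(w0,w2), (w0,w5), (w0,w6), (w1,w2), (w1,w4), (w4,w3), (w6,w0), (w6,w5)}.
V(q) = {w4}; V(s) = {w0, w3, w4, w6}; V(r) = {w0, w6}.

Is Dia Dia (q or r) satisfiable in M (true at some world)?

Yes

Let φ = Dia Dia (q or r). Evaluate φ at each world:
  w0 (successors {w2, w5, w6}): φ is true.
  w1 (successors {w2, w4}): φ is false.
  w2 (successors ∅): φ is false.
  w3 (successors ∅): φ is false.
  w4 (successors {w3}): φ is false.
  w5 (successors ∅): φ is false.
  w6 (successors {w0, w5}): φ is true.
Detail at w0 (witness):
  At w0: Dia Dia (q or r) requires Dia (q or r) at some successor in {w2, w5, w6}.
    Dia (q or r) holds at w6, so Dia Dia (q or r) is true at w0.
      At w6: Dia (q or r) requires q or r at some successor in {w0, w5}.
        q or r holds at w0, so Dia (q or r) is true at w6.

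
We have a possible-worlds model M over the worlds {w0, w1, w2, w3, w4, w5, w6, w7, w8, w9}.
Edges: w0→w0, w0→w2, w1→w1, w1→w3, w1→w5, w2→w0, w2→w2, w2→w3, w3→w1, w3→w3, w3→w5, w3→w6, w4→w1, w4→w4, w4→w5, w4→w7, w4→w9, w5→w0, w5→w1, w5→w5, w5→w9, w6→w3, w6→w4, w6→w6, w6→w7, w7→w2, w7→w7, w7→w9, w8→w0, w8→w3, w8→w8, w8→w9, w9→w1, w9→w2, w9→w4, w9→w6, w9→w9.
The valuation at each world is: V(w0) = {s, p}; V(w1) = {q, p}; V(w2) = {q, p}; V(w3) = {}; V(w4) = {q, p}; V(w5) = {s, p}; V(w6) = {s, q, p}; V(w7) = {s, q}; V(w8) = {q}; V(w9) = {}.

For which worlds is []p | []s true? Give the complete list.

Let φ = []p | []s. Evaluate φ at each world:
  w0 (successors {w0, w2}): φ is true.
  w1 (successors {w1, w3, w5}): φ is false.
  w2 (successors {w0, w2, w3}): φ is false.
  w3 (successors {w1, w3, w5, w6}): φ is false.
  w4 (successors {w1, w4, w5, w7, w9}): φ is false.
  w5 (successors {w0, w1, w5, w9}): φ is false.
  w6 (successors {w3, w4, w6, w7}): φ is false.
  w7 (successors {w2, w7, w9}): φ is false.
  w8 (successors {w0, w3, w8, w9}): φ is false.
  w9 (successors {w1, w2, w4, w6, w9}): φ is false.
For instance, at w1:
  At w1: []p is false, []s is false, so []p | []s is false.
    At w1: []p requires p at every successor {w1, w3, w5}.
      p fails at w3, so []p is false at w1.
    At w1: []s requires s at every successor {w1, w3, w5}.
      s fails at w1, so []s is false at w1.
Satisfying worlds: {w0}

w0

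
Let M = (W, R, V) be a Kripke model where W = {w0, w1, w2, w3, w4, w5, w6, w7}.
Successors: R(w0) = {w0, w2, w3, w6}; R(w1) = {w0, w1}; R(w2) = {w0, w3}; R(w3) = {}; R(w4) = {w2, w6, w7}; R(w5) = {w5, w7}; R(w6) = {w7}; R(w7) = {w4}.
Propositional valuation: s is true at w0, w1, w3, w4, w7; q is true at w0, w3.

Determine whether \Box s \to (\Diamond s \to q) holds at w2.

No

At w2: \Box s is true, \Diamond s \to q is false, so \Box s \to (\Diamond s \to q) is false.
  At w2: \Box s requires s at every successor {w0, w3}.
    At w0: s is true.
    At w3: s is true.
  So \Box s is true at w2.
  At w2: \Diamond s is true, q is false, so \Diamond s \to q is false.
    At w2: \Diamond s requires s at some successor in {w0, w3}.
      s holds at w0, so \Diamond s is true at w2.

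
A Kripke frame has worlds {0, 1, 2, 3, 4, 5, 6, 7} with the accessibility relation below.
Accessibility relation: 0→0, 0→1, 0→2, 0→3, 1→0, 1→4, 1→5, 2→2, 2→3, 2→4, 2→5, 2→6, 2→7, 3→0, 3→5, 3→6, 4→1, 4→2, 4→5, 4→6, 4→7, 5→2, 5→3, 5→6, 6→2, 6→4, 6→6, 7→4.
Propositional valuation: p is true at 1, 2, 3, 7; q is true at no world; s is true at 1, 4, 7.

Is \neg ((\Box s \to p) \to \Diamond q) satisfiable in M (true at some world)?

Let φ = \neg ((\Box s \to p) \to \Diamond q). Evaluate φ at each world:
  0 (successors {0, 1, 2, 3}): φ is true.
  1 (successors {0, 4, 5}): φ is true.
  2 (successors {2, 3, 4, 5, 6, 7}): φ is true.
  3 (successors {0, 5, 6}): φ is true.
  4 (successors {1, 2, 5, 6, 7}): φ is true.
  5 (successors {2, 3, 6}): φ is true.
  6 (successors {2, 4, 6}): φ is true.
  7 (successors {4}): φ is true.
Detail at 0 (witness):
  At 0: (\Box s \to p) \to \Diamond q is false, so \neg ((\Box s \to p) \to \Diamond q) is true.
    At 0: \Box s \to p is true, \Diamond q is false, so (\Box s \to p) \to \Diamond q is false.
      At 0: \Box s is false, p is false, so \Box s \to p is true.
      At 0: \Diamond q requires q at some successor in {0, 1, 2, 3}.
        At 0: q is false.
        At 1: q is false.
        At 2: q is false.
        At 3: q is false.
      So \Diamond q is false at 0.

Yes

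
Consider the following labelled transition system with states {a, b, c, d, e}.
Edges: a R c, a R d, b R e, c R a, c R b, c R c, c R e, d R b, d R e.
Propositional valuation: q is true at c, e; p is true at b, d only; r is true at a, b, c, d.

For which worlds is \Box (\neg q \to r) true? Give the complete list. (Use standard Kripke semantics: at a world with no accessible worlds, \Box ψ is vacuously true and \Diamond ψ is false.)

a, b, c, d, e

Recall that \Box ψ holds at a world iff ψ holds at every accessible world, and \Diamond ψ holds iff ψ holds at some accessible world.
Let φ = \Box (\neg q \to r). Evaluate φ at each world:
  a (successors {c, d}): φ is true.
  b (successors {e}): φ is true.
  c (successors {a, b, c, e}): φ is true.
  d (successors {b, e}): φ is true.
  e (successors ∅): φ is true.
For instance, at b:
  At b: \Box (\neg q \to r) requires \neg q \to r at every successor {e}.
    At e: \neg q \to r is true.
  So \Box (\neg q \to r) is true at b.
Satisfying worlds: {a, b, c, d, e}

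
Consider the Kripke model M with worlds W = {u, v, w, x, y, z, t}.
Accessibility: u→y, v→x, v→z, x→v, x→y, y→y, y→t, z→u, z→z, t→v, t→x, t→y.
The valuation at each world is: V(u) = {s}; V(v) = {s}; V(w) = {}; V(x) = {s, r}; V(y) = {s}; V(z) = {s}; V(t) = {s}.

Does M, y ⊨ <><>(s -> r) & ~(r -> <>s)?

At y: <><>(s -> r) is true, ~(r -> <>s) is false, so <><>(s -> r) & ~(r -> <>s) is false.
  At y: <><>(s -> r) requires <>(s -> r) at some successor in {y, t}.
    <>(s -> r) holds at t, so <><>(s -> r) is true at y.
      At t: <>(s -> r) requires s -> r at some successor in {v, x, y}.
        s -> r holds at x, so <>(s -> r) is true at t.
  At y: r -> <>s is true, so ~(r -> <>s) is false.
    At y: r is false, <>s is true, so r -> <>s is true.
      At y: <>s requires s at some successor in {y, t}.
        s holds at y, so <>s is true at y.

No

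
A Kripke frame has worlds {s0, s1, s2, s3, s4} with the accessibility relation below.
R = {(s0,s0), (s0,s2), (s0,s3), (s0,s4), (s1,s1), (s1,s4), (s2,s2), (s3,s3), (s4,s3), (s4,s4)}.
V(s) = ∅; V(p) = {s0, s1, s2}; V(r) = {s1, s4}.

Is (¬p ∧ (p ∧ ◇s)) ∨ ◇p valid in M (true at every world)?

No

Let φ = (¬p ∧ (p ∧ ◇s)) ∨ ◇p. Evaluate φ at each world:
  s0 (successors {s0, s2, s3, s4}): φ is true.
  s1 (successors {s1, s4}): φ is true.
  s2 (successors {s2}): φ is true.
  s3 (successors {s3}): φ is false.
  s4 (successors {s3, s4}): φ is false.
Detail at s3 (counterexample):
  At s3: ¬p ∧ (p ∧ ◇s) is false, ◇p is false, so (¬p ∧ (p ∧ ◇s)) ∨ ◇p is false.
    At s3: ¬p is true, p ∧ ◇s is false, so ¬p ∧ (p ∧ ◇s) is false.
      At s3: p is false, ◇s is false, so p ∧ ◇s is false.
    At s3: ◇p requires p at some successor in {s3}.
      At s3: p is false.
    So ◇p is false at s3.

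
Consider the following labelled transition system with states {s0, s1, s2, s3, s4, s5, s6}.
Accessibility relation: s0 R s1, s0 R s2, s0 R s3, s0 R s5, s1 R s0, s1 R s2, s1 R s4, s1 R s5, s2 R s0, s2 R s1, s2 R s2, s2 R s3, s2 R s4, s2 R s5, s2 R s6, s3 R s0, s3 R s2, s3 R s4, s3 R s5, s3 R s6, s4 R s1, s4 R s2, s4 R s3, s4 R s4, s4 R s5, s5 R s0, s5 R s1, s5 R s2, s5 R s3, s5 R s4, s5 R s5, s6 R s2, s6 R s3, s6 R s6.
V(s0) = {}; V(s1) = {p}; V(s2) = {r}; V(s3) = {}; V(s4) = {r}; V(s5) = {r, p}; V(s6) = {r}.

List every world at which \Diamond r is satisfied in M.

s0, s1, s2, s3, s4, s5, s6

Let φ = \Diamond r. Evaluate φ at each world:
  s0 (successors {s1, s2, s3, s5}): φ is true.
  s1 (successors {s0, s2, s4, s5}): φ is true.
  s2 (successors {s0, s1, s2, s3, s4, s5, s6}): φ is true.
  s3 (successors {s0, s2, s4, s5, s6}): φ is true.
  s4 (successors {s1, s2, s3, s4, s5}): φ is true.
  s5 (successors {s0, s1, s2, s3, s4, s5}): φ is true.
  s6 (successors {s2, s3, s6}): φ is true.
For instance, at s5:
  At s5: \Diamond r requires r at some successor in {s0, s1, s2, s3, s4, s5}.
    r holds at s2, so \Diamond r is true at s5.
Satisfying worlds: {s0, s1, s2, s3, s4, s5, s6}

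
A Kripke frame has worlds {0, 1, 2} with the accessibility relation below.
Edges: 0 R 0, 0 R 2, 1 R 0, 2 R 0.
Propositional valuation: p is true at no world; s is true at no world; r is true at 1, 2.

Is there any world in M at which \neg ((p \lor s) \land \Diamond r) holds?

Yes

Recall that \Diamond ψ holds at a world iff ψ holds at some accessible world.
Let φ = \neg ((p \lor s) \land \Diamond r). Evaluate φ at each world:
  0 (successors {0, 2}): φ is true.
  1 (successors {0}): φ is true.
  2 (successors {0}): φ is true.
Detail at 0 (witness):
  At 0: (p \lor s) \land \Diamond r is false, so \neg ((p \lor s) \land \Diamond r) is true.
    At 0: p \lor s is false, \Diamond r is true, so (p \lor s) \land \Diamond r is false.
      At 0: \Diamond r requires r at some successor in {0, 2}.
        r holds at 2, so \Diamond r is true at 0.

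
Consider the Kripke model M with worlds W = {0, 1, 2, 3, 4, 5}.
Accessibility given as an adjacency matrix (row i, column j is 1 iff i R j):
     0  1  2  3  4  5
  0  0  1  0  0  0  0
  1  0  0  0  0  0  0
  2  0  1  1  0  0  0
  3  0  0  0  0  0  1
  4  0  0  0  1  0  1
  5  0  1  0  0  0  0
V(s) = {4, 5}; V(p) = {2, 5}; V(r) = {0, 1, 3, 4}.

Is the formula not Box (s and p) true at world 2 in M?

At 2: Box (s and p) is false, so not Box (s and p) is true.
  At 2: Box (s and p) requires s and p at every successor {1, 2}.
    s and p fails at 1, so Box (s and p) is false at 2.

Yes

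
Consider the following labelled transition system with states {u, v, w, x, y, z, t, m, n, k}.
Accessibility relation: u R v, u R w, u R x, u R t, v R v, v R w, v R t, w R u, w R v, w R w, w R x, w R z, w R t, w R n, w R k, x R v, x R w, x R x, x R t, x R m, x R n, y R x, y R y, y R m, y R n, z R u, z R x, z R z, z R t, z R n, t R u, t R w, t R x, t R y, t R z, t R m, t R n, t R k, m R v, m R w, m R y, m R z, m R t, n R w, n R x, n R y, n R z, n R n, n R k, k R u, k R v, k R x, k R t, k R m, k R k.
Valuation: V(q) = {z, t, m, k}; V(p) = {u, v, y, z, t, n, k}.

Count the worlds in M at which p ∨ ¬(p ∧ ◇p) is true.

10

Let φ = p ∨ ¬(p ∧ ◇p). Evaluate φ at each world:
  u (successors {v, w, x, t}): φ is true.
  v (successors {v, w, t}): φ is true.
  w (successors {u, v, w, x, z, t, n, k}): φ is true.
  x (successors {v, w, x, t, m, n}): φ is true.
  y (successors {x, y, m, n}): φ is true.
  z (successors {u, x, z, t, n}): φ is true.
  t (successors {u, w, x, y, z, m, n, k}): φ is true.
  m (successors {v, w, y, z, t}): φ is true.
  n (successors {w, x, y, z, n, k}): φ is true.
  k (successors {u, v, x, t, m, k}): φ is true.
For instance, at z:
  At z: p is true, ¬(p ∧ ◇p) is false, so p ∨ ¬(p ∧ ◇p) is true.
    At z: p ∧ ◇p is true, so ¬(p ∧ ◇p) is false.
      At z: p is true, ◇p is true, so p ∧ ◇p is true.
Satisfying worlds: {u, v, w, x, y, z, t, m, n, k}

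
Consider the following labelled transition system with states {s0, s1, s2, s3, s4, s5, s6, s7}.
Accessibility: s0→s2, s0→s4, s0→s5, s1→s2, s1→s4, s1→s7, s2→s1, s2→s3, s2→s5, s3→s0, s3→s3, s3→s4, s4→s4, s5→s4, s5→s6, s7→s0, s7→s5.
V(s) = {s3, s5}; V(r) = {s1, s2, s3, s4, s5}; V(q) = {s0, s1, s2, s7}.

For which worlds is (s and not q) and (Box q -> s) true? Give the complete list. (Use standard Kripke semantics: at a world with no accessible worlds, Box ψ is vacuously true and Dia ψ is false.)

Let φ = (s and not q) and (Box q -> s). Evaluate φ at each world:
  s0 (successors {s2, s4, s5}): φ is false.
  s1 (successors {s2, s4, s7}): φ is false.
  s2 (successors {s1, s3, s5}): φ is false.
  s3 (successors {s0, s3, s4}): φ is true.
  s4 (successors {s4}): φ is false.
  s5 (successors {s4, s6}): φ is true.
  s6 (successors ∅): φ is false.
  s7 (successors {s0, s5}): φ is false.
For instance, at s0:
  At s0: s and not q is false, Box q -> s is true, so (s and not q) and (Box q -> s) is false.
    At s0: Box q is false, s is false, so Box q -> s is true.
      At s0: Box q requires q at every successor {s2, s4, s5}.
        q fails at s4, so Box q is false at s0.
Satisfying worlds: {s3, s5}

s3, s5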